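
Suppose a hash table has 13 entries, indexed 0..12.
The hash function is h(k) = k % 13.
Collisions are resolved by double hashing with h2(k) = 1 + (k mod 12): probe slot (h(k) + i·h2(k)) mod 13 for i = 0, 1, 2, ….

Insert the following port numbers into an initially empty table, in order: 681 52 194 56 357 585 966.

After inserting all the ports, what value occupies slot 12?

681 hashes to 5; slot 5 is free → place at 5.
52 hashes to 0; slot 0 is free → place at 0.
194 hashes to 12; slot 12 is free → place at 12.
56 hashes to 4; slot 4 is free → place at 4.
357 hashes to 6; slot 6 is free → place at 6.
585 hashes to 0, h2=10; 0 taken → place at 10.
966 hashes to 4, h2=7; 4 taken → place at 11.
Table: [52, ., ., ., 56, 681, 357, ., ., ., 585, 966, 194]

194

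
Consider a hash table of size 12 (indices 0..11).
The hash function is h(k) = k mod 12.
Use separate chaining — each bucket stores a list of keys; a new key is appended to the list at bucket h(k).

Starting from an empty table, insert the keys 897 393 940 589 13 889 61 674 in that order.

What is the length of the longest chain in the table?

4

897 -> bucket 9
393 -> bucket 9 (collision)
940 -> bucket 4
589 -> bucket 1
13 -> bucket 1 (collision)
889 -> bucket 1 (collision)
61 -> bucket 1 (collision)
674 -> bucket 2
Final buckets:
0: .
1: 589 -> 13 -> 889 -> 61
2: 674
3: .
4: 940
5: .
6: .
7: .
8: .
9: 897 -> 393
10: .
11: .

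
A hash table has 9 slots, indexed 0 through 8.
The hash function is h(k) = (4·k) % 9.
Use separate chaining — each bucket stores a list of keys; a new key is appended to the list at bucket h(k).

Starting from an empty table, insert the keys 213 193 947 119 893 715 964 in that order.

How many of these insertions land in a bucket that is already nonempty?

3

213 -> bucket 6
193 -> bucket 7
947 -> bucket 8
119 -> bucket 8 (collision)
893 -> bucket 8 (collision)
715 -> bucket 7 (collision)
964 -> bucket 4
Final buckets:
0: .
1: .
2: .
3: .
4: 964
5: .
6: 213
7: 193 -> 715
8: 947 -> 119 -> 893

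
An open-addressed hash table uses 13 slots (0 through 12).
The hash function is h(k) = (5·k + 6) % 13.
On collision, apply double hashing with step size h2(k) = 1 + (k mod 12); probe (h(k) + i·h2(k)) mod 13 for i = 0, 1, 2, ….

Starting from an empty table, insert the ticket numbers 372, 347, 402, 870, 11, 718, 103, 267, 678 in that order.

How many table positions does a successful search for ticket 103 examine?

372: h=7 → slot 7
347: h=12 → slot 12
402: h=1 → slot 1
870: h=1, h2=7, probe 1,8 → slot 8
11: h=9 → slot 9
718: h=8, h2=11, probe 8,6 → slot 6
103: h=1, h2=8, probe 1,9,4 → slot 4
267: h=2 → slot 2
678: h=3 → slot 3
Table: [—, 402, 267, 678, 103, —, 718, 372, 870, 11, —, —, 347]
Lookup 103: h=1, h2=8, probe 1,9,4 → found at 4.

3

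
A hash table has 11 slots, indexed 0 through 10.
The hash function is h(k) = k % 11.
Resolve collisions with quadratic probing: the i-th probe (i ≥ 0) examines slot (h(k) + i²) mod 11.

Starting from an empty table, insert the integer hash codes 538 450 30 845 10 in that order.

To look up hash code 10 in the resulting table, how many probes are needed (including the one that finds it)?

3

538 hashes to 10; slot 10 is free => place at 10.
450 hashes to 10; 10 taken => place at 0.
30 hashes to 8; slot 8 is free => place at 8.
845 hashes to 9; slot 9 is free => place at 9.
10 hashes to 10; 10,0 taken => place at 3.
Table: [450, ∅, ∅, 10, ∅, ∅, ∅, ∅, 30, 845, 538]
Lookup 10: h=10, probe 10,0,3 → found at 3.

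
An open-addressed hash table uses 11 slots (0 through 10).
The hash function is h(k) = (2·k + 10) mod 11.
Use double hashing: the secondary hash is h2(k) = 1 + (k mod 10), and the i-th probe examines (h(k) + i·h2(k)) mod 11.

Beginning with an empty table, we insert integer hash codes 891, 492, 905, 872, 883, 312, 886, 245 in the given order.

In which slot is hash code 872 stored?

8

Insert 891: h=10, slot 10 empty => index 10.
Insert 492: h=4, slot 4 empty => index 4.
Insert 905: h=5, slot 5 empty => index 5.
Insert 872: h=5, h2=3, slot 5 occupied => index 8.
Insert 883: h=5, h2=4, slot 5 occupied => index 9.
Insert 312: h=7, slot 7 empty => index 7.
Insert 886: h=0, slot 0 empty => index 0.
Insert 245: h=5, h2=6, slots 5,0 occupied => index 6.
Table: [886, -, -, -, 492, 905, 245, 312, 872, 883, 891]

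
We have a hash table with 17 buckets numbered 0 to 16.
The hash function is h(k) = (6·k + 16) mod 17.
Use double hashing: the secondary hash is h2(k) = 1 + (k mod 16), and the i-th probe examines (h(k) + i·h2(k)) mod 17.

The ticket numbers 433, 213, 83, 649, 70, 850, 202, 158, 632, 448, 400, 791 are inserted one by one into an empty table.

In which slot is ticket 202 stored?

15

Insert 433: h=13, slot 13 empty => index 13.
Insert 213: h=2, slot 2 empty => index 2.
Insert 83: h=4, slot 4 empty => index 4.
Insert 649: h=0, slot 0 empty => index 0.
Insert 70: h=11, slot 11 empty => index 11.
Insert 850: h=16, slot 16 empty => index 16.
Insert 202: h=4, h2=11, slot 4 occupied => index 15.
Insert 158: h=12, slot 12 empty => index 12.
Insert 632: h=0, h2=9, slot 0 occupied => index 9.
Insert 448: h=1, slot 1 empty => index 1.
Insert 400: h=2, h2=1, slot 2 occupied => index 3.
Insert 791: h=2, h2=8, slot 2 occupied => index 10.
Table: [649, 448, 213, 400, 83, —, —, —, —, 632, 791, 70, 158, 433, —, 202, 850]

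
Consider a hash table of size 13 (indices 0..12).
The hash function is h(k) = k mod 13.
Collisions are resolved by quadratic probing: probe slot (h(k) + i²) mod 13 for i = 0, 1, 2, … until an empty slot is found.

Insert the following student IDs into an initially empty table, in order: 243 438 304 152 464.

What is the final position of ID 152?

243: h=9 → slot 9
438: h=9, probe 9,10 → slot 10
304: h=5 → slot 5
152: h=9, probe 9,10,0 → slot 0
464: h=9, probe 9,10,0,5,12 → slot 12
Table: [152, —, —, —, —, 304, —, —, —, 243, 438, —, 464]

0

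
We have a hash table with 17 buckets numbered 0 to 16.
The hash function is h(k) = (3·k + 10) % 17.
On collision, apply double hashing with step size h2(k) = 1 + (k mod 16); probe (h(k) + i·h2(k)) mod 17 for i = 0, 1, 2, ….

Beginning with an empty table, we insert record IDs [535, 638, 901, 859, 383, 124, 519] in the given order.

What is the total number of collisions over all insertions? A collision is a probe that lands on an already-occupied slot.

3

Insert 535: h=0, slot 0 empty -> index 0.
Insert 638: h=3, slot 3 empty -> index 3.
Insert 901: h=10, slot 10 empty -> index 10.
Insert 859: h=3, h2=12, slot 3 occupied -> index 15.
Insert 383: h=3, h2=16, slot 3 occupied -> index 2.
Insert 124: h=8, slot 8 empty -> index 8.
Insert 519: h=3, h2=8, slot 3 occupied -> index 11.
Table: [535, _, 383, 638, _, _, _, _, 124, _, 901, 519, _, _, _, 859, _]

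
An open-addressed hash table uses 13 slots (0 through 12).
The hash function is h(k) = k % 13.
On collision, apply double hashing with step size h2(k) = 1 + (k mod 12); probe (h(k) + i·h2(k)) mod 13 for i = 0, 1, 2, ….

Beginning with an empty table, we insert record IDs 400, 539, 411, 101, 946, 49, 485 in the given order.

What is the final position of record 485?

9

400 hashes to 10; slot 10 is free -> place at 10.
539 hashes to 6; slot 6 is free -> place at 6.
411 hashes to 8; slot 8 is free -> place at 8.
101 hashes to 10, h2=6; 10 taken -> place at 3.
946 hashes to 10, h2=11; 10,8,6 taken -> place at 4.
49 hashes to 10, h2=2; 10 taken -> place at 12.
485 hashes to 4, h2=6; 4,10,3 taken -> place at 9.
Table: [_, _, _, 101, 946, _, 539, _, 411, 485, 400, _, 49]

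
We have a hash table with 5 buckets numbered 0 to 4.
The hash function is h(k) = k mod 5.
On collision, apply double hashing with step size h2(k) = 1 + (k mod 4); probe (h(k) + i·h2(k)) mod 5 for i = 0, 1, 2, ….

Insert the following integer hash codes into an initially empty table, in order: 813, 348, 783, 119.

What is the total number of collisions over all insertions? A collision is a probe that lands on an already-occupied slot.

5

813: h=3 → slot 3
348: h=3, h2=1, probe 3,4 → slot 4
783: h=3, h2=4, probe 3,2 → slot 2
119: h=4, h2=4, probe 4,3,2,1 → slot 1
Table: [., 119, 783, 813, 348]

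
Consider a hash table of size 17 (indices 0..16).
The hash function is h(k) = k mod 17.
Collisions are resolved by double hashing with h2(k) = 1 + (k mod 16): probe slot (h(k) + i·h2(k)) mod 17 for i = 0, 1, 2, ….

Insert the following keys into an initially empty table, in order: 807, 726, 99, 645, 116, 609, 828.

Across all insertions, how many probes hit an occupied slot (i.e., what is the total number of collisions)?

5

807 hashes to 8; slot 8 is free -> place at 8.
726 hashes to 12; slot 12 is free -> place at 12.
99 hashes to 14; slot 14 is free -> place at 14.
645 hashes to 16; slot 16 is free -> place at 16.
116 hashes to 14, h2=5; 14 taken -> place at 2.
609 hashes to 14, h2=2; 14,16 taken -> place at 1.
828 hashes to 12, h2=13; 12,8 taken -> place at 4.
Table: [∅, 609, 116, ∅, 828, ∅, ∅, ∅, 807, ∅, ∅, ∅, 726, ∅, 99, ∅, 645]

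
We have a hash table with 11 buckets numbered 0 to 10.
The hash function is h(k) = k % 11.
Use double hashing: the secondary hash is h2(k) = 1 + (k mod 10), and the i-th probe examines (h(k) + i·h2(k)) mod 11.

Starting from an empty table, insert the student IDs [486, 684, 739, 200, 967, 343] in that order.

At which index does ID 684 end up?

Insert 486: h=2, slot 2 empty -> index 2.
Insert 684: h=2, h2=5, slot 2 occupied -> index 7.
Insert 739: h=2, h2=10, slot 2 occupied -> index 1.
Insert 200: h=2, h2=1, slot 2 occupied -> index 3.
Insert 967: h=10, slot 10 empty -> index 10.
Insert 343: h=2, h2=4, slot 2 occupied -> index 6.
Table: [_, 739, 486, 200, _, _, 343, 684, _, _, 967]

7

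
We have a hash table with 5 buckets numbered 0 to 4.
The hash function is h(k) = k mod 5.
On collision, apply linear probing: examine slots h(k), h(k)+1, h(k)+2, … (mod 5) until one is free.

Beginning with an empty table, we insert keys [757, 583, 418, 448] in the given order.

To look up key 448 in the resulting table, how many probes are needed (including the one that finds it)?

3

757: h=2 => slot 2
583: h=3 => slot 3
418: h=3, probe 3,4 => slot 4
448: h=3, probe 3,4,0 => slot 0
Table: [448, ∅, 757, 583, 418]
Lookup 448: h=3, probe 3,4,0 → found at 0.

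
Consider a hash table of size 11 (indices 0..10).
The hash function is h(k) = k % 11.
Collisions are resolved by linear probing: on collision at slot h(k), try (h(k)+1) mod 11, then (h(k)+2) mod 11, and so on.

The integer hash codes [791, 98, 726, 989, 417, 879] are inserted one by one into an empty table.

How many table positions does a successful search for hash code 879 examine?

6

Insert 791: h=10, slot 10 empty => index 10.
Insert 98: h=10, slot 10 occupied => index 0.
Insert 726: h=0, slot 0 occupied => index 1.
Insert 989: h=10, slots 10,0,1 occupied => index 2.
Insert 417: h=10, slots 10,0,1,2 occupied => index 3.
Insert 879: h=10, slots 10,0,1,2,3 occupied => index 4.
Table: [98, 726, 989, 417, 879, -, -, -, -, -, 791]
Lookup 879: h=10, probe 10,0,1,2,3,4 → found at 4.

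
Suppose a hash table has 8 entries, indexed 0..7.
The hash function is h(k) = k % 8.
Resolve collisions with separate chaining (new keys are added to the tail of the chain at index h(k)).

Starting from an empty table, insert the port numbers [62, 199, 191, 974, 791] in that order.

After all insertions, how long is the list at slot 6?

62 -> bucket 6
199 -> bucket 7
191 -> bucket 7 (collision)
974 -> bucket 6 (collision)
791 -> bucket 7 (collision)
Final buckets:
0: .
1: .
2: .
3: .
4: .
5: .
6: 62 -> 974
7: 199 -> 191 -> 791

2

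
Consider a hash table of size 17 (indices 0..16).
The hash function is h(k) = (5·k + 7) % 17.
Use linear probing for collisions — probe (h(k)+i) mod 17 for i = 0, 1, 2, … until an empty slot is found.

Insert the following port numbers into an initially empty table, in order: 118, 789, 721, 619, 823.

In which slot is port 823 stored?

Insert 118: h=2, slot 2 empty → index 2.
Insert 789: h=8, slot 8 empty → index 8.
Insert 721: h=8, slot 8 occupied → index 9.
Insert 619: h=8, slots 8,9 occupied → index 10.
Insert 823: h=8, slots 8,9,10 occupied → index 11.
Table: [_, _, 118, _, _, _, _, _, 789, 721, 619, 823, _, _, _, _, _]

11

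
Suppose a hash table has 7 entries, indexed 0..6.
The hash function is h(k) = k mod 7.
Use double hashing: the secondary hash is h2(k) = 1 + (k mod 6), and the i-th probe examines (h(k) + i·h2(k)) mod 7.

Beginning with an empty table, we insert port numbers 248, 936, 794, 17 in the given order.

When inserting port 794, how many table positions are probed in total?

248 hashes to 3; slot 3 is free → place at 3.
936 hashes to 5; slot 5 is free → place at 5.
794 hashes to 3, h2=3; 3 taken → place at 6.
17 hashes to 3, h2=6; 3 taken → place at 2.
Table: [., ., 17, 248, ., 936, 794]

2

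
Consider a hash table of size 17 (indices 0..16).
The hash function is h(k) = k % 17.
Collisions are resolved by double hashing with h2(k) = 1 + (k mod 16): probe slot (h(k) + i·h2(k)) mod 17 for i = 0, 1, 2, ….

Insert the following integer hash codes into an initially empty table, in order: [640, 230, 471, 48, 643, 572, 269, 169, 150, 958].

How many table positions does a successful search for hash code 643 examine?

2

640 hashes to 11; slot 11 is free -> place at 11.
230 hashes to 9; slot 9 is free -> place at 9.
471 hashes to 12; slot 12 is free -> place at 12.
48 hashes to 14; slot 14 is free -> place at 14.
643 hashes to 14, h2=4; 14 taken -> place at 1.
572 hashes to 11, h2=13; 11 taken -> place at 7.
269 hashes to 14, h2=14; 14,11 taken -> place at 8.
169 hashes to 16; slot 16 is free -> place at 16.
150 hashes to 14, h2=7; 14 taken -> place at 4.
958 hashes to 6; slot 6 is free -> place at 6.
Table: [-, 643, -, -, 150, -, 958, 572, 269, 230, -, 640, 471, -, 48, -, 169]
Lookup 643: h=14, h2=4, probe 14,1 → found at 1.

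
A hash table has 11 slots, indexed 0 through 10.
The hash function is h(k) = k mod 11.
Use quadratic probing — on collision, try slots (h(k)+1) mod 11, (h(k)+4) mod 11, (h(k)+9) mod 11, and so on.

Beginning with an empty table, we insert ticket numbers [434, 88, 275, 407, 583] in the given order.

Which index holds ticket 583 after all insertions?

434: h=5 → slot 5
88: h=0 → slot 0
275: h=0, probe 0,1 → slot 1
407: h=0, probe 0,1,4 → slot 4
583: h=0, probe 0,1,4,9 → slot 9
Table: [88, 275, —, —, 407, 434, —, —, —, 583, —]

9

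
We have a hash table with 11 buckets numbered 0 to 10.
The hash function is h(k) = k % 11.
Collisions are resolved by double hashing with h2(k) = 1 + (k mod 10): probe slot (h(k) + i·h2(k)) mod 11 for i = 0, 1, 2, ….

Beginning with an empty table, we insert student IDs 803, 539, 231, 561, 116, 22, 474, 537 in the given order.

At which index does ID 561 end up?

4

803 hashes to 0; slot 0 is free => place at 0.
539 hashes to 0, h2=10; 0 taken => place at 10.
231 hashes to 0, h2=2; 0 taken => place at 2.
561 hashes to 0, h2=2; 0,2 taken => place at 4.
116 hashes to 6; slot 6 is free => place at 6.
22 hashes to 0, h2=3; 0 taken => place at 3.
474 hashes to 1; slot 1 is free => place at 1.
537 hashes to 9; slot 9 is free => place at 9.
Table: [803, 474, 231, 22, 561, ., 116, ., ., 537, 539]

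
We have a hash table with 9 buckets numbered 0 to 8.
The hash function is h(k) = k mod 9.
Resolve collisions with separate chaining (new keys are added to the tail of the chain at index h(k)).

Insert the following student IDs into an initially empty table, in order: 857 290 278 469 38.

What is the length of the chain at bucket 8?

1

857 → bucket 2
290 → bucket 2 (collision)
278 → bucket 8
469 → bucket 1
38 → bucket 2 (collision)
Final buckets:
0: ∅
1: 469
2: 857 -> 290 -> 38
3: ∅
4: ∅
5: ∅
6: ∅
7: ∅
8: 278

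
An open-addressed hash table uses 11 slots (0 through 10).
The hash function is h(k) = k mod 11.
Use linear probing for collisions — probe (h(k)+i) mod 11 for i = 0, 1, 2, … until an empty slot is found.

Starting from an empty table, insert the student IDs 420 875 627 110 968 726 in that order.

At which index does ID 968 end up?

420: h=2 → slot 2
875: h=6 → slot 6
627: h=0 → slot 0
110: h=0, probe 0,1 → slot 1
968: h=0, probe 0,1,2,3 → slot 3
726: h=0, probe 0,1,2,3,4 → slot 4
Table: [627, 110, 420, 968, 726, -, 875, -, -, -, -]

3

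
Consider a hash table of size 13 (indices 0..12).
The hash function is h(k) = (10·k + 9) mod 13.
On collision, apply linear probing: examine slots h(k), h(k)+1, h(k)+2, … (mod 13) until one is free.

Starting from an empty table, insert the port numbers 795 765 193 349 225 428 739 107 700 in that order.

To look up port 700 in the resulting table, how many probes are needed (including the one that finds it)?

795: h=3 => slot 3
765: h=2 => slot 2
193: h=2, probe 2,3,4 => slot 4
349: h=2, probe 2,3,4,5 => slot 5
225: h=10 => slot 10
428: h=12 => slot 12
739: h=2, probe 2,3,4,5,6 => slot 6
107: h=0 => slot 0
700: h=2, probe 2,3,4,5,6,7 => slot 7
Table: [107, ∅, 765, 795, 193, 349, 739, 700, ∅, ∅, 225, ∅, 428]
Lookup 700: h=2, probe 2,3,4,5,6,7 → found at 7.

6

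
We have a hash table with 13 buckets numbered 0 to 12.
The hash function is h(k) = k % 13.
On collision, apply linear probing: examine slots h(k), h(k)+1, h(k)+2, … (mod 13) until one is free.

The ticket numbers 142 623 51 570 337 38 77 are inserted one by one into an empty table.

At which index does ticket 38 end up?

Insert 142: h=12, slot 12 empty => index 12.
Insert 623: h=12, slot 12 occupied => index 0.
Insert 51: h=12, slots 12,0 occupied => index 1.
Insert 570: h=11, slot 11 empty => index 11.
Insert 337: h=12, slots 12,0,1 occupied => index 2.
Insert 38: h=12, slots 12,0,1,2 occupied => index 3.
Insert 77: h=12, slots 12,0,1,2,3 occupied => index 4.
Table: [623, 51, 337, 38, 77, _, _, _, _, _, _, 570, 142]

3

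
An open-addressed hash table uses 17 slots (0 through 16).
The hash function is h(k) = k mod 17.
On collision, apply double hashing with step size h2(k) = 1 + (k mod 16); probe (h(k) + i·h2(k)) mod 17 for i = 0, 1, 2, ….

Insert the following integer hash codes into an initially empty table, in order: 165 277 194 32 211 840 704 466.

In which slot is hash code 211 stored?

11

165: h=12 → slot 12
277: h=5 → slot 5
194: h=7 → slot 7
32: h=15 → slot 15
211: h=7, h2=4, probe 7,11 → slot 11
840: h=7, h2=9, probe 7,16 → slot 16
704: h=7, h2=1, probe 7,8 → slot 8
466: h=7, h2=3, probe 7,10 → slot 10
Table: [., ., ., ., ., 277, ., 194, 704, ., 466, 211, 165, ., ., 32, 840]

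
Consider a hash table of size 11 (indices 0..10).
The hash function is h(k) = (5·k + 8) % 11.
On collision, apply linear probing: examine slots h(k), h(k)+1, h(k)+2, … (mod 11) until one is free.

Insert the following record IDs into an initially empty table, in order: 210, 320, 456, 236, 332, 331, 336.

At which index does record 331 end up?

4

Insert 210: h=2, slot 2 empty => index 2.
Insert 320: h=2, slot 2 occupied => index 3.
Insert 456: h=0, slot 0 empty => index 0.
Insert 236: h=0, slot 0 occupied => index 1.
Insert 332: h=7, slot 7 empty => index 7.
Insert 331: h=2, slots 2,3 occupied => index 4.
Insert 336: h=5, slot 5 empty => index 5.
Table: [456, 236, 210, 320, 331, 336, ∅, 332, ∅, ∅, ∅]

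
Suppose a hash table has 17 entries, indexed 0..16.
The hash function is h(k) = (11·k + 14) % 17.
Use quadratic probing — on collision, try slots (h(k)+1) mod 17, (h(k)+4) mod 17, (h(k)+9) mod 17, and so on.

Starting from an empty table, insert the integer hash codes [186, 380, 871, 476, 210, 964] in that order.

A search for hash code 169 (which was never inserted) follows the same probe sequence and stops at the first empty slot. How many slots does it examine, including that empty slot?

2

186: h=3 => slot 3
380: h=12 => slot 12
871: h=7 => slot 7
476: h=14 => slot 14
210: h=12, probe 12,13 => slot 13
964: h=10 => slot 10
Table: [_, _, _, 186, _, _, _, 871, _, _, 964, _, 380, 210, 476, _, _]
Lookup 169: h=3, probe 3,4 → slot 4 empty, not found.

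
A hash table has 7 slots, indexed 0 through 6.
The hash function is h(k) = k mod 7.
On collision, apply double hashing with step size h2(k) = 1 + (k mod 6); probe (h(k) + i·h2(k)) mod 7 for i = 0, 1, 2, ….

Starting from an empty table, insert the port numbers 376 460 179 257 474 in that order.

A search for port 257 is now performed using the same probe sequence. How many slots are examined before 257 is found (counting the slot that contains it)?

376 hashes to 5; slot 5 is free -> place at 5.
460 hashes to 5, h2=5; 5 taken -> place at 3.
179 hashes to 4; slot 4 is free -> place at 4.
257 hashes to 5, h2=6; 5,4,3 taken -> place at 2.
474 hashes to 5, h2=1; 5 taken -> place at 6.
Table: [_, _, 257, 460, 179, 376, 474]
Lookup 257: h=5, h2=6, probe 5,4,3,2 → found at 2.

4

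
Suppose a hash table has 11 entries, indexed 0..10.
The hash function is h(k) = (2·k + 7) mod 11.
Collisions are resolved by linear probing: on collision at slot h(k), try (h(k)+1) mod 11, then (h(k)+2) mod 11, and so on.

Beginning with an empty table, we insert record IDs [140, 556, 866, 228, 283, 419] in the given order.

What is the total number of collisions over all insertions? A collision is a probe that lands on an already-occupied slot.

Insert 140: h=1, slot 1 empty -> index 1.
Insert 556: h=8, slot 8 empty -> index 8.
Insert 866: h=1, slot 1 occupied -> index 2.
Insert 228: h=1, slots 1,2 occupied -> index 3.
Insert 283: h=1, slots 1,2,3 occupied -> index 4.
Insert 419: h=9, slot 9 empty -> index 9.
Table: [∅, 140, 866, 228, 283, ∅, ∅, ∅, 556, 419, ∅]

6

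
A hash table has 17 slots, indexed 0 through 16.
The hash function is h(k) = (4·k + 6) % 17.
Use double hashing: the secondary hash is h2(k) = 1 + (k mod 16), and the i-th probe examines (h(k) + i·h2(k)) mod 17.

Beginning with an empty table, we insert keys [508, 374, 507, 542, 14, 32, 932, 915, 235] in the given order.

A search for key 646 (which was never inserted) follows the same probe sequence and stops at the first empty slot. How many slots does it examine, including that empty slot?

3

Insert 508: h=15, slot 15 empty → index 15.
Insert 374: h=6, slot 6 empty → index 6.
Insert 507: h=11, slot 11 empty → index 11.
Insert 542: h=15, h2=15, slot 15 occupied → index 13.
Insert 14: h=11, h2=15, slot 11 occupied → index 9.
Insert 32: h=15, h2=1, slot 15 occupied → index 16.
Insert 932: h=11, h2=5, slots 11,16 occupied → index 4.
Insert 915: h=11, h2=4, slots 11,15 occupied → index 2.
Insert 235: h=11, h2=12, slots 11,6 occupied → index 1.
Table: [∅, 235, 915, ∅, 932, ∅, 374, ∅, ∅, 14, ∅, 507, ∅, 542, ∅, 508, 32]
Lookup 646: h=6, h2=7, probe 6,13,3 → slot 3 empty, not found.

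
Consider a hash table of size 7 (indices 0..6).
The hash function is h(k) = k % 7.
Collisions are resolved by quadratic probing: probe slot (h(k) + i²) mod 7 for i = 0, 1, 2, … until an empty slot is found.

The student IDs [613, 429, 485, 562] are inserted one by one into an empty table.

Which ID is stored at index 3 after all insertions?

Insert 613: h=4, slot 4 empty → index 4.
Insert 429: h=2, slot 2 empty → index 2.
Insert 485: h=2, slot 2 occupied → index 3.
Insert 562: h=2, slots 2,3 occupied → index 6.
Table: [∅, ∅, 429, 485, 613, ∅, 562]

485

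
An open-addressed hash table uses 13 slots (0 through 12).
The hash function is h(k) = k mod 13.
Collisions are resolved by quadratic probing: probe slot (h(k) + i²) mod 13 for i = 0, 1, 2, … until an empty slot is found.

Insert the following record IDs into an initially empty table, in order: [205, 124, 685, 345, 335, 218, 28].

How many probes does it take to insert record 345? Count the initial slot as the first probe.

2

205 hashes to 10; slot 10 is free -> place at 10.
124 hashes to 7; slot 7 is free -> place at 7.
685 hashes to 9; slot 9 is free -> place at 9.
345 hashes to 7; 7 taken -> place at 8.
335 hashes to 10; 10 taken -> place at 11.
218 hashes to 10; 10,11 taken -> place at 1.
28 hashes to 2; slot 2 is free -> place at 2.
Table: [—, 218, 28, —, —, —, —, 124, 345, 685, 205, 335, —]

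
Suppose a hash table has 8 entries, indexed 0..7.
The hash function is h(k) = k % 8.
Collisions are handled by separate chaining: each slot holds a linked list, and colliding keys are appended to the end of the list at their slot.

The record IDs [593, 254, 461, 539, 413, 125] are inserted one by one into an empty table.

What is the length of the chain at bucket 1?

1

593 -> bucket 1
254 -> bucket 6
461 -> bucket 5
539 -> bucket 3
413 -> bucket 5 (collision)
125 -> bucket 5 (collision)
Final buckets:
0: -
1: 593
2: -
3: 539
4: -
5: 461 -> 413 -> 125
6: 254
7: -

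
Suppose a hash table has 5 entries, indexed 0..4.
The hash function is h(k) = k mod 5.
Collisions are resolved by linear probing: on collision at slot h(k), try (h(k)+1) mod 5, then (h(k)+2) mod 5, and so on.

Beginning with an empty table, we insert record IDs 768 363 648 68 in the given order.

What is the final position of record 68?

Insert 768: h=3, slot 3 empty → index 3.
Insert 363: h=3, slot 3 occupied → index 4.
Insert 648: h=3, slots 3,4 occupied → index 0.
Insert 68: h=3, slots 3,4,0 occupied → index 1.
Table: [648, 68, _, 768, 363]

1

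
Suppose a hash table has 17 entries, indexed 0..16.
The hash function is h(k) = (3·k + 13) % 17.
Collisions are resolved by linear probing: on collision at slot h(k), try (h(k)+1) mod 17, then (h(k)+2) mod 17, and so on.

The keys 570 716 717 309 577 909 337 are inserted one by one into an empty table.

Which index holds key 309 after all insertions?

7

Insert 570: h=6, slot 6 empty -> index 6.
Insert 716: h=2, slot 2 empty -> index 2.
Insert 717: h=5, slot 5 empty -> index 5.
Insert 309: h=5, slots 5,6 occupied -> index 7.
Insert 577: h=10, slot 10 empty -> index 10.
Insert 909: h=3, slot 3 empty -> index 3.
Insert 337: h=4, slot 4 empty -> index 4.
Table: [., ., 716, 909, 337, 717, 570, 309, ., ., 577, ., ., ., ., ., .]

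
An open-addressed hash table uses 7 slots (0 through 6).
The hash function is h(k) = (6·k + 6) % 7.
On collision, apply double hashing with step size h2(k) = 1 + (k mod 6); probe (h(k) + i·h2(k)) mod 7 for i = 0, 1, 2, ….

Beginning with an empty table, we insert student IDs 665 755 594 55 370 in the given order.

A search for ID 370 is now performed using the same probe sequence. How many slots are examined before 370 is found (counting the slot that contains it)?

2

665 hashes to 6; slot 6 is free -> place at 6.
755 hashes to 0; slot 0 is free -> place at 0.
594 hashes to 0, h2=1; 0 taken -> place at 1.
55 hashes to 0, h2=2; 0 taken -> place at 2.
370 hashes to 0, h2=5; 0 taken -> place at 5.
Table: [755, 594, 55, —, —, 370, 665]
Lookup 370: h=0, h2=5, probe 0,5 → found at 5.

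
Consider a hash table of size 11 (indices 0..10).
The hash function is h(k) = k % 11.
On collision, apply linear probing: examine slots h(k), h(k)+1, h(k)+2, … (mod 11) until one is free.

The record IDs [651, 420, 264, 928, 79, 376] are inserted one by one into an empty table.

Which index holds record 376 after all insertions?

6

651: h=2 => slot 2
420: h=2, probe 2,3 => slot 3
264: h=0 => slot 0
928: h=4 => slot 4
79: h=2, probe 2,3,4,5 => slot 5
376: h=2, probe 2,3,4,5,6 => slot 6
Table: [264, _, 651, 420, 928, 79, 376, _, _, _, _]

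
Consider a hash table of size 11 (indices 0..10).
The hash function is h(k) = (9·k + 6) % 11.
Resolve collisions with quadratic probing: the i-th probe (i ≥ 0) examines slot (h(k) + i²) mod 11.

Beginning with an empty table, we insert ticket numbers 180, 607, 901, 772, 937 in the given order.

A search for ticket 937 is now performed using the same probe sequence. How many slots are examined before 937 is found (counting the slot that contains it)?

3

180 hashes to 9; slot 9 is free -> place at 9.
607 hashes to 2; slot 2 is free -> place at 2.
901 hashes to 8; slot 8 is free -> place at 8.
772 hashes to 2; 2 taken -> place at 3.
937 hashes to 2; 2,3 taken -> place at 6.
Table: [—, —, 607, 772, —, —, 937, —, 901, 180, —]
Lookup 937: h=2, probe 2,3,6 → found at 6.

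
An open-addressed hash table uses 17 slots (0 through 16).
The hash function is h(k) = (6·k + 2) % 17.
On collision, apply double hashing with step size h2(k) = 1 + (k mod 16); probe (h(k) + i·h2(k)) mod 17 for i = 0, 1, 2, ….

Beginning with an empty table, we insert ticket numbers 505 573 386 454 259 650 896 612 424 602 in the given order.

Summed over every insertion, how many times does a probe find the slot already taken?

505 hashes to 6; slot 6 is free => place at 6.
573 hashes to 6, h2=14; 6 taken => place at 3.
386 hashes to 6, h2=3; 6 taken => place at 9.
454 hashes to 6, h2=7; 6 taken => place at 13.
259 hashes to 9, h2=4; 9,13 taken => place at 0.
650 hashes to 9, h2=11; 9,3 taken => place at 14.
896 hashes to 6, h2=1; 6 taken => place at 7.
612 hashes to 2; slot 2 is free => place at 2.
424 hashes to 13, h2=9; 13 taken => place at 5.
602 hashes to 10; slot 10 is free => place at 10.
Table: [259, —, 612, 573, —, 424, 505, 896, —, 386, 602, —, —, 454, 650, —, —]

9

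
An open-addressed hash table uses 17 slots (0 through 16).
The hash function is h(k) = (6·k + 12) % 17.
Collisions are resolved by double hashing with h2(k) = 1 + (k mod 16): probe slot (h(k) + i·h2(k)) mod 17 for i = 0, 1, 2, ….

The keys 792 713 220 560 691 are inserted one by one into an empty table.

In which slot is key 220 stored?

792: h=4 -> slot 4
713: h=6 -> slot 6
220: h=6, h2=13, probe 6,2 -> slot 2
560: h=6, h2=1, probe 6,7 -> slot 7
691: h=10 -> slot 10
Table: [∅, ∅, 220, ∅, 792, ∅, 713, 560, ∅, ∅, 691, ∅, ∅, ∅, ∅, ∅, ∅]

2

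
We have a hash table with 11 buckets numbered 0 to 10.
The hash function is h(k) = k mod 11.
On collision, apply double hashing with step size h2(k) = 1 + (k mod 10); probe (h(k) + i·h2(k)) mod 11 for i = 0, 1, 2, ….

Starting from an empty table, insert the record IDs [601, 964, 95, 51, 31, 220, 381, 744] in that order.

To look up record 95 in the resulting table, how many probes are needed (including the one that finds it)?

Insert 601: h=7, slot 7 empty => index 7.
Insert 964: h=7, h2=5, slot 7 occupied => index 1.
Insert 95: h=7, h2=6, slot 7 occupied => index 2.
Insert 51: h=7, h2=2, slot 7 occupied => index 9.
Insert 31: h=9, h2=2, slot 9 occupied => index 0.
Insert 220: h=0, h2=1, slots 0,1,2 occupied => index 3.
Insert 381: h=7, h2=2, slots 7,9,0,2 occupied => index 4.
Insert 744: h=7, h2=5, slots 7,1 occupied => index 6.
Table: [31, 964, 95, 220, 381, -, 744, 601, -, 51, -]
Lookup 95: h=7, h2=6, probe 7,2 → found at 2.

2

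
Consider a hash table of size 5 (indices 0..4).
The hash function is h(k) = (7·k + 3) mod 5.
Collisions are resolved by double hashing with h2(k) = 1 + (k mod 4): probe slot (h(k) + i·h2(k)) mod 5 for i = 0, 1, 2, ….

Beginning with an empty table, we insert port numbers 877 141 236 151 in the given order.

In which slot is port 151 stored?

877 hashes to 2; slot 2 is free → place at 2.
141 hashes to 0; slot 0 is free → place at 0.
236 hashes to 0, h2=1; 0 taken → place at 1.
151 hashes to 0, h2=4; 0 taken → place at 4.
Table: [141, 236, 877, _, 151]

4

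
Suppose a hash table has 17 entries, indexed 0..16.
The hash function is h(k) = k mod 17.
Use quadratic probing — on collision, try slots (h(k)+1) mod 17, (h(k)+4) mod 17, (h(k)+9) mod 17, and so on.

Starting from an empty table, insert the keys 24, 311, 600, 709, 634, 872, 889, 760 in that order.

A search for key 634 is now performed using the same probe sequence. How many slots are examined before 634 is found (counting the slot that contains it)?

3

24 hashes to 7; slot 7 is free -> place at 7.
311 hashes to 5; slot 5 is free -> place at 5.
600 hashes to 5; 5 taken -> place at 6.
709 hashes to 12; slot 12 is free -> place at 12.
634 hashes to 5; 5,6 taken -> place at 9.
872 hashes to 5; 5,6,9 taken -> place at 14.
889 hashes to 5; 5,6,9,14 taken -> place at 4.
760 hashes to 12; 12 taken -> place at 13.
Table: [_, _, _, _, 889, 311, 600, 24, _, 634, _, _, 709, 760, 872, _, _]
Lookup 634: h=5, probe 5,6,9 → found at 9.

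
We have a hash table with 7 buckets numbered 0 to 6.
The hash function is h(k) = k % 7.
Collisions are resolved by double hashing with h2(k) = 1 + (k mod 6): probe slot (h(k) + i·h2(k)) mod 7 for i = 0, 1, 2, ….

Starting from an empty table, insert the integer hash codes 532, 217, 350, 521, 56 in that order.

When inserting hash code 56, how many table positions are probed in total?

Insert 532: h=0, slot 0 empty → index 0.
Insert 217: h=0, h2=2, slot 0 occupied → index 2.
Insert 350: h=0, h2=3, slot 0 occupied → index 3.
Insert 521: h=3, h2=6, slots 3,2 occupied → index 1.
Insert 56: h=0, h2=3, slots 0,3 occupied → index 6.
Table: [532, 521, 217, 350, -, -, 56]

3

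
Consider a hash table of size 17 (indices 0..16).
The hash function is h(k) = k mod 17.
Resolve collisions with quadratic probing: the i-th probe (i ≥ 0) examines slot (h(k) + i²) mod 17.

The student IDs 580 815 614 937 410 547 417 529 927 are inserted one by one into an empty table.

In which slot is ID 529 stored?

580: h=2 => slot 2
815: h=16 => slot 16
614: h=2, probe 2,3 => slot 3
937: h=2, probe 2,3,6 => slot 6
410: h=2, probe 2,3,6,11 => slot 11
547: h=3, probe 3,4 => slot 4
417: h=9 => slot 9
529: h=2, probe 2,3,6,11,1 => slot 1
927: h=9, probe 9,10 => slot 10
Table: [., 529, 580, 614, 547, ., 937, ., ., 417, 927, 410, ., ., ., ., 815]

1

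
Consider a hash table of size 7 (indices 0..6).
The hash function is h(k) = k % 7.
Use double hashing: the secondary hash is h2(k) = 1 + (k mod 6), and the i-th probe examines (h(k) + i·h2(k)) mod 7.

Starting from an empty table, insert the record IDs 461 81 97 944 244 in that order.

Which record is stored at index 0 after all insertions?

Insert 461: h=6, slot 6 empty → index 6.
Insert 81: h=4, slot 4 empty → index 4.
Insert 97: h=6, h2=2, slot 6 occupied → index 1.
Insert 944: h=6, h2=3, slot 6 occupied → index 2.
Insert 244: h=6, h2=5, slots 6,4,2 occupied → index 0.
Table: [244, 97, 944, —, 81, —, 461]

244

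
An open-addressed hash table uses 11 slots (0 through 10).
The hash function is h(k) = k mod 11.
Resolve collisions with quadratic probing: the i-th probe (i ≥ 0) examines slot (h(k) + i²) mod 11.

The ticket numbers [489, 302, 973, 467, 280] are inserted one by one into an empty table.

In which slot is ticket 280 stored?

10

489 hashes to 5; slot 5 is free -> place at 5.
302 hashes to 5; 5 taken -> place at 6.
973 hashes to 5; 5,6 taken -> place at 9.
467 hashes to 5; 5,6,9 taken -> place at 3.
280 hashes to 5; 5,6,9,3 taken -> place at 10.
Table: [—, —, —, 467, —, 489, 302, —, —, 973, 280]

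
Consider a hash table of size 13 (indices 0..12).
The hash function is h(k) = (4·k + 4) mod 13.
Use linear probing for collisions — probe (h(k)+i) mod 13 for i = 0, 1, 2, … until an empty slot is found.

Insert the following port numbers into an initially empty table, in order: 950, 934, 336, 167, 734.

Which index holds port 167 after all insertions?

950: h=8 => slot 8
934: h=9 => slot 9
336: h=9, probe 9,10 => slot 10
167: h=9, probe 9,10,11 => slot 11
734: h=2 => slot 2
Table: [∅, ∅, 734, ∅, ∅, ∅, ∅, ∅, 950, 934, 336, 167, ∅]

11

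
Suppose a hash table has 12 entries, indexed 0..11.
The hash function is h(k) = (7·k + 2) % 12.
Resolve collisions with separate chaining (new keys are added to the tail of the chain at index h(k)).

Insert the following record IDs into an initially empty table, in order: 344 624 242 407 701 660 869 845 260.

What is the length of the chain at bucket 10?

2

Insert 344: h=10, bucket 10 empty → new chain.
Insert 624: h=2, bucket 2 empty → new chain.
Insert 242: h=4, bucket 4 empty → new chain.
Insert 407: h=7, bucket 7 empty → new chain.
Insert 701: h=1, bucket 1 empty → new chain.
Insert 660: h=2, bucket 2 nonempty → append to chain.
Insert 869: h=1, bucket 1 nonempty → append to chain.
Insert 845: h=1, bucket 1 nonempty → append to chain.
Insert 260: h=10, bucket 10 nonempty → append to chain.
Final buckets:
0: _
1: 701 -> 869 -> 845
2: 624 -> 660
3: _
4: 242
5: _
6: _
7: 407
8: _
9: _
10: 344 -> 260
11: _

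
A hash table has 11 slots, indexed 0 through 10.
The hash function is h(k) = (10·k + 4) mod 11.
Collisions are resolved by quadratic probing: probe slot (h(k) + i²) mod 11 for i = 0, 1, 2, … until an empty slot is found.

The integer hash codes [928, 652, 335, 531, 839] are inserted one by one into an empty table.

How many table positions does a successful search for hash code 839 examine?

928: h=0 => slot 0
652: h=1 => slot 1
335: h=10 => slot 10
531: h=1, probe 1,2 => slot 2
839: h=1, probe 1,2,5 => slot 5
Table: [928, 652, 531, —, —, 839, —, —, —, —, 335]
Lookup 839: h=1, probe 1,2,5 → found at 5.

3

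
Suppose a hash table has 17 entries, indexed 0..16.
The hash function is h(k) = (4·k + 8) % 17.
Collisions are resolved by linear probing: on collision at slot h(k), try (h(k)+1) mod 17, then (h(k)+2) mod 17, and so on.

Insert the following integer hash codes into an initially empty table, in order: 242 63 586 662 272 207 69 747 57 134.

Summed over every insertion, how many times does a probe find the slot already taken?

5

Insert 242: h=7, slot 7 empty → index 7.
Insert 63: h=5, slot 5 empty → index 5.
Insert 586: h=6, slot 6 empty → index 6.
Insert 662: h=4, slot 4 empty → index 4.
Insert 272: h=8, slot 8 empty → index 8.
Insert 207: h=3, slot 3 empty → index 3.
Insert 69: h=12, slot 12 empty → index 12.
Insert 747: h=4, slots 4,5,6,7,8 occupied → index 9.
Insert 57: h=15, slot 15 empty → index 15.
Insert 134: h=0, slot 0 empty → index 0.
Table: [134, —, —, 207, 662, 63, 586, 242, 272, 747, —, —, 69, —, —, 57, —]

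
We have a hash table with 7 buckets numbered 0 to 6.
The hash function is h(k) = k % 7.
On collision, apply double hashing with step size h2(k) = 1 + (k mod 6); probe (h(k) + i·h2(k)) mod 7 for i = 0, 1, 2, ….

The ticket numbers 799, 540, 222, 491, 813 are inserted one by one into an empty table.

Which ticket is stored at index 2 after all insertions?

540

799: h=1 => slot 1
540: h=1, h2=1, probe 1,2 => slot 2
222: h=5 => slot 5
491: h=1, h2=6, probe 1,0 => slot 0
813: h=1, h2=4, probe 1,5,2,6 => slot 6
Table: [491, 799, 540, _, _, 222, 813]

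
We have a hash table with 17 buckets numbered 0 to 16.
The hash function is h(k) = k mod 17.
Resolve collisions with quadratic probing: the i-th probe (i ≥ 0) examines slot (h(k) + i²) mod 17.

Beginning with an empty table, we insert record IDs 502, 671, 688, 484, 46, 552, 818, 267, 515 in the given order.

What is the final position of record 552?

7

502 hashes to 9; slot 9 is free -> place at 9.
671 hashes to 8; slot 8 is free -> place at 8.
688 hashes to 8; 8,9 taken -> place at 12.
484 hashes to 8; 8,9,12 taken -> place at 0.
46 hashes to 12; 12 taken -> place at 13.
552 hashes to 8; 8,9,12,0 taken -> place at 7.
818 hashes to 2; slot 2 is free -> place at 2.
267 hashes to 12; 12,13 taken -> place at 16.
515 hashes to 5; slot 5 is free -> place at 5.
Table: [484, —, 818, —, —, 515, —, 552, 671, 502, —, —, 688, 46, —, —, 267]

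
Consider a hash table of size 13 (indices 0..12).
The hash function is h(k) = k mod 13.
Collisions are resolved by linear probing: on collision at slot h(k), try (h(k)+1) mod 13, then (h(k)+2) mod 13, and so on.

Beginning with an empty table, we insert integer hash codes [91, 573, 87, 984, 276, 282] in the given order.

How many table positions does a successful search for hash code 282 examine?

Insert 91: h=0, slot 0 empty -> index 0.
Insert 573: h=1, slot 1 empty -> index 1.
Insert 87: h=9, slot 9 empty -> index 9.
Insert 984: h=9, slot 9 occupied -> index 10.
Insert 276: h=3, slot 3 empty -> index 3.
Insert 282: h=9, slots 9,10 occupied -> index 11.
Table: [91, 573, -, 276, -, -, -, -, -, 87, 984, 282, -]
Lookup 282: h=9, probe 9,10,11 → found at 11.

3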